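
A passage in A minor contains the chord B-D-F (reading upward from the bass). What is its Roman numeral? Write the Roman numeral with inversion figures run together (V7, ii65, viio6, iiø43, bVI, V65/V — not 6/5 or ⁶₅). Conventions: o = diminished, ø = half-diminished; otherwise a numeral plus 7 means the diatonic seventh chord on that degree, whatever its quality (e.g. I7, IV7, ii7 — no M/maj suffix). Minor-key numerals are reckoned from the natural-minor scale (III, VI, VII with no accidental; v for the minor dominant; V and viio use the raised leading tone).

iio

Stacked in thirds the chord is B-D-F: a diminished triad on B.
In A minor, B is the supertonic; the diatonic diminished triad there is iio.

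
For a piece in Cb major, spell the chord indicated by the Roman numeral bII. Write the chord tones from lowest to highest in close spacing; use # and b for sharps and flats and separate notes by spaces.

Dbb Fb Abb

bII is the Neapolitan chord — a major triad on the lowered second degree. In Cb major that root is Dbb.
So the chord is Dbb-Fb-Abb.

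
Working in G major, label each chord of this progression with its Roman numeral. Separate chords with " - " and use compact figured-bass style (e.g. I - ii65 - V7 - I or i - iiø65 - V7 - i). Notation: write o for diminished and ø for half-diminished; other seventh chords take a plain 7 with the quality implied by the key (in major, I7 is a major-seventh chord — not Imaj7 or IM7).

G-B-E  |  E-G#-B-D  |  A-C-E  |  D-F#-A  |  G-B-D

G-B-E: minor triad on E = scale degree 6 → vi6.
E-G#-B-D: chromatic; E is V of ii, so V7/ii.
A-C-E has root A, degree 2 in G major, so ii.
D-F#-A: major triad on D = scale degree 5 → V.
G-B-D has root G, degree 1 in G major, so I.

vi6 - V7/ii - ii - V - I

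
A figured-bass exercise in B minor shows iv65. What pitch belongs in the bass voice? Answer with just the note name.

G

iv in B minor has root E; the chord is E-G-B-D.
The figure 65 means first inversion — the third is in the bass.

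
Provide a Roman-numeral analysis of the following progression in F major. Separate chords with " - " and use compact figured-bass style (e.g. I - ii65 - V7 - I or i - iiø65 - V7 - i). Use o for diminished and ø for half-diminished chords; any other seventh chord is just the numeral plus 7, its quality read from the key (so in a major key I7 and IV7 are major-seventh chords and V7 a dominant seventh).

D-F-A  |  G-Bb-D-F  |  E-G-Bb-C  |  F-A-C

vi - ii7 - V65 - I

D-F-A has root D, degree 6 in F major, so vi.
G-Bb-D-F: minor seventh chord on G = scale degree 2 → ii7.
E-G-Bb-C: dominant seventh chord on C = scale degree 5 → V65.
F-A-C: root F is the tonic; major triad there is I.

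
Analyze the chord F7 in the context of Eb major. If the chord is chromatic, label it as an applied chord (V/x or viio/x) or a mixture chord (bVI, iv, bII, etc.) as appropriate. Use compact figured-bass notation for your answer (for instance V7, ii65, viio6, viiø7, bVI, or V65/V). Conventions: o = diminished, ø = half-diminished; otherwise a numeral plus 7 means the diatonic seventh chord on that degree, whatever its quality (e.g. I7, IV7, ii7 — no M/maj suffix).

V7/V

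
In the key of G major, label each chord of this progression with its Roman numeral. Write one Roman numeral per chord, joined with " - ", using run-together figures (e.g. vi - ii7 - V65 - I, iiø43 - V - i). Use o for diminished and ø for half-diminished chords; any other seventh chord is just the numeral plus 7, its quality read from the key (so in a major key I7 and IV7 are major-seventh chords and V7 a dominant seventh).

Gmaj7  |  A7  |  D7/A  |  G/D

I7 - V7/V - V43 - I64

Gmaj7: major seventh chord on G = scale degree 1 → I7.
A7: chromatic; A is V of V, so V7/V.
D7/A has root D, degree 5 in G major, so V43.
G/D: root G is the tonic; major triad there is I64.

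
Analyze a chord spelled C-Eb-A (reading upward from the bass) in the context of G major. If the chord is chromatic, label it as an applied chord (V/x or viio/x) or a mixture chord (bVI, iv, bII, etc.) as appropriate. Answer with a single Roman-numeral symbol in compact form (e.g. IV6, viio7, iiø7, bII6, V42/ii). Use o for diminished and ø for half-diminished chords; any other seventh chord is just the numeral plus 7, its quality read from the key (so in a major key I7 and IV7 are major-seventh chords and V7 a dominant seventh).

Stacked in thirds the chord is A-C-Eb: a diminished triad on A.
A is the second degree of G major. This is the diminished supertonic triad, borrowed from the parallel minor.
With C in the bass the chord is in first inversion, so the figured bass is 6.

iio6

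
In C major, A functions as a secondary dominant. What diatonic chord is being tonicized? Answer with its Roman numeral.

The chord is a major triad on A.
A dominant resolves down a perfect fifth: A → D. In C major, D is scale degree 2, i.e. ii.

ii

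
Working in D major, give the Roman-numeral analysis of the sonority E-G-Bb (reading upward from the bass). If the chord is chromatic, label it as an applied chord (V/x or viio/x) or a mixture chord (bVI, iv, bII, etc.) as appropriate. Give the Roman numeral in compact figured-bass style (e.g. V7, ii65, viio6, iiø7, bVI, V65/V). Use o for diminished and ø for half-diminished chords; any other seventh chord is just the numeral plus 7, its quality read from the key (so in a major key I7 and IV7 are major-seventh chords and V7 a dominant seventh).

Stacked in thirds the chord is E-G-Bb: a diminished triad on E.
E is the second degree of D major. This is the diminished supertonic triad, borrowed from the parallel minor.

iio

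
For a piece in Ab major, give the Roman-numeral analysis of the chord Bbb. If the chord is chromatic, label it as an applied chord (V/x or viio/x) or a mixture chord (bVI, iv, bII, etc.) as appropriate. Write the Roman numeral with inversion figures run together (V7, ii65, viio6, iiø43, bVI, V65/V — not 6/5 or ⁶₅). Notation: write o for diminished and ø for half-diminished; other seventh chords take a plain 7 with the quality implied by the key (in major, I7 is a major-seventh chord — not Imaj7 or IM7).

bII

Stacked in thirds the chord is Bbb-Db-Fb: a major triad on Bbb.
Bbb is the lowered second degree of Ab major (diatonic 2 would be Bb). This is the Neapolitan chord — a major triad on the lowered second degree.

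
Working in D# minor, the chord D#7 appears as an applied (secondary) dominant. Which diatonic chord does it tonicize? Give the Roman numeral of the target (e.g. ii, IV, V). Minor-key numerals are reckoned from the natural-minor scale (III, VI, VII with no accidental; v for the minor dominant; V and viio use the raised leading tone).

iv

The chord is a dominant seventh chord on D#.
A dominant resolves down a perfect fifth: D# → G#. In D# minor, G# is scale degree 4, i.e. iv.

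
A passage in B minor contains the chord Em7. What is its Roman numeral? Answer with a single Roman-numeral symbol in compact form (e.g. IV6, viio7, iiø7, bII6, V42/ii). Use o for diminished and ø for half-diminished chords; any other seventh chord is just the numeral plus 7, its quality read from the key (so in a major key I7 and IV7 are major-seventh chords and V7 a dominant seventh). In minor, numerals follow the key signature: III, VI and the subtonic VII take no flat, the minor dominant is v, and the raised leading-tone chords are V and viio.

The pitches E-G-B-D form a minor seventh chord rooted on E.
In B minor, E is the subdominant; the diatonic minor seventh chord there is iv7.

iv7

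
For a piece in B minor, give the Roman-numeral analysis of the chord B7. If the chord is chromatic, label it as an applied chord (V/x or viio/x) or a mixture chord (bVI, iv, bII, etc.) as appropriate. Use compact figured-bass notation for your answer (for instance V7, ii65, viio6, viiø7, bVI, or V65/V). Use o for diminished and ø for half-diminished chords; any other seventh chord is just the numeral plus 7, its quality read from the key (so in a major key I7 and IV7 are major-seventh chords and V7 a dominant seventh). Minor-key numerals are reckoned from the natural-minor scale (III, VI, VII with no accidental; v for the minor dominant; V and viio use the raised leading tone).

V7/iv

Stacked in thirds the chord is B-D#-F#-A: a dominant seventh chord on B.
B is not a diatonic chord root with this quality in B minor, but it lies a perfect fifth above E (iv), so the chord functions as an applied dominant of iv.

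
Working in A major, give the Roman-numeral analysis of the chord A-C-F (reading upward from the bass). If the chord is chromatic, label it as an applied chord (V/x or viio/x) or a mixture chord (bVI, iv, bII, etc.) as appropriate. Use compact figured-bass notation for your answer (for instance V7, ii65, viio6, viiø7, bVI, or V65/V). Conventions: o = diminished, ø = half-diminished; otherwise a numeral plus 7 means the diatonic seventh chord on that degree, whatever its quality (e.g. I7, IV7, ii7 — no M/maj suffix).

bVI6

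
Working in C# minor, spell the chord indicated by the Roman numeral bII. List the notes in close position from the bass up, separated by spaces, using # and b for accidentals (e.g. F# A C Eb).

D F# A

bII is the Neapolitan chord — a major triad on the lowered second degree. In C# minor that root is D.
So the chord is D-F#-A, a major triad.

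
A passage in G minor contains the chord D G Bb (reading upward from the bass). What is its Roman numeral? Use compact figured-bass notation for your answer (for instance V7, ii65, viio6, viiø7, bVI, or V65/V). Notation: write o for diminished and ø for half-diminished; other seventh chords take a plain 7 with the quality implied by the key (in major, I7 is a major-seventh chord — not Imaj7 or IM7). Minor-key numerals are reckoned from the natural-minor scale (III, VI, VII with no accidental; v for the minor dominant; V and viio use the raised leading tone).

i64

The pitches G-Bb-D form a minor triad rooted on G.
G is scale degree 1 in G minor, and a minor triad on that degree is written i.
With D in the bass the chord is in second inversion, so the figured bass is 64.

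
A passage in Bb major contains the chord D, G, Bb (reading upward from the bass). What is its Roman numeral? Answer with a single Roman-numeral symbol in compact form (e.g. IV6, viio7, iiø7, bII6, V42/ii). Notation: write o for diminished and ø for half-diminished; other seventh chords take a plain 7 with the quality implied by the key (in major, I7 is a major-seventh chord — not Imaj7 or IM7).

Stacked in thirds the chord is G-Bb-D: a minor triad on G.
In Bb major, G is the submediant; the diatonic minor triad there is vi.
With D in the bass the chord is in second inversion, so the figured bass is 64.

vi64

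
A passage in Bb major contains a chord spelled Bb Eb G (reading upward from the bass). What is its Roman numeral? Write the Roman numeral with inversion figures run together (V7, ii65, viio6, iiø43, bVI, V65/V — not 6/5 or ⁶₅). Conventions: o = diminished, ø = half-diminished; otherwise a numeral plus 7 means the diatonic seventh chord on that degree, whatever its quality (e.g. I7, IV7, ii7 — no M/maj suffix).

IV64

The pitches Eb-G-Bb form a major triad rooted on Eb.
Eb is scale degree 4 in Bb major, and a major triad on that degree is written IV.
With Bb in the bass the chord is in second inversion, so the figured bass is 64.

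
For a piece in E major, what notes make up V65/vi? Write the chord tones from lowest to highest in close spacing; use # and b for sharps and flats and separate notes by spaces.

The slash means an applied dominant: we want the dominant of vi. In E major, vi is C# minor, and its dominant is built on G#.
Building a dominant seventh chord on G# gives G#-B#-D#-F#.
The figured bass 65 indicates first inversion, placing the third (B#) in the bass: B#-D#-F#-G#.

B# D# F# G#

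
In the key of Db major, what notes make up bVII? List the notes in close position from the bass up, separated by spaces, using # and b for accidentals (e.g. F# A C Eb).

Scale degree 7 in Db major is C; lowering it a half step gives Cb. bVII is a major triad on the lowered seventh degree (the subtonic), borrowed from the parallel minor.
So the chord is Cb-Eb-Gb.

Cb Eb Gb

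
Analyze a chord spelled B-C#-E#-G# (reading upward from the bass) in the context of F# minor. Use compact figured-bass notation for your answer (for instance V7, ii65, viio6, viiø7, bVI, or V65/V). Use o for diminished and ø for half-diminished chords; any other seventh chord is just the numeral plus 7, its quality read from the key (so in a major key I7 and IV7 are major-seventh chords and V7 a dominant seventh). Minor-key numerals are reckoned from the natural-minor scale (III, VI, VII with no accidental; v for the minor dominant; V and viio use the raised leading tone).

The pitches C#-E#-G#-B form a dominant seventh chord rooted on C#.
C# is scale degree 5 in F# minor, and a dominant seventh chord on that degree is written V7.
With B in the bass the chord is in third inversion, so the figured bass is 42.

V42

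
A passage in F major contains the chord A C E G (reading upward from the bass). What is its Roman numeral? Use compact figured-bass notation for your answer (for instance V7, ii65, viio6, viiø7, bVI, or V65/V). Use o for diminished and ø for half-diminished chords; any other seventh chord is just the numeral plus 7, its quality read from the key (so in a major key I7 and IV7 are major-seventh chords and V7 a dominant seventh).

iii7

Stacked in thirds the chord is A-C-E-G: a minor seventh chord on A.
In F major, A is the mediant; the diatonic minor seventh chord there is iii7.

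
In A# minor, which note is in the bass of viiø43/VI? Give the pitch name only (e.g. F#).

B

The applied chord viiø43/VI is rooted on E#: E#-G#-B-D#.
The figure 43 means second inversion — the fifth is in the bass.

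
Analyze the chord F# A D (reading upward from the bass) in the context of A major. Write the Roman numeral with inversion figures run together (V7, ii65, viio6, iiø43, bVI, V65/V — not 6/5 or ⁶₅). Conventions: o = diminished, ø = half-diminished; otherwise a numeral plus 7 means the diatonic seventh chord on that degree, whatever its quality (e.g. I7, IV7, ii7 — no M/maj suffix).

Stacked in thirds the chord is D-F#-A: a major triad on D.
In A major, D is the subdominant; the diatonic major triad there is IV.
With F# in the bass the chord is in first inversion, so the figured bass is 6.

IV6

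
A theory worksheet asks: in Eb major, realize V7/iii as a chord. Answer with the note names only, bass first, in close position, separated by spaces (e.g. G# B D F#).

D F# A C

V7/iii is a secondary dominant — the dominant seventh of iii. iii in Eb major is G, so the applied chord's root is D, a perfect fifth above.
Building a dominant seventh chord on D gives D-F#-A-C.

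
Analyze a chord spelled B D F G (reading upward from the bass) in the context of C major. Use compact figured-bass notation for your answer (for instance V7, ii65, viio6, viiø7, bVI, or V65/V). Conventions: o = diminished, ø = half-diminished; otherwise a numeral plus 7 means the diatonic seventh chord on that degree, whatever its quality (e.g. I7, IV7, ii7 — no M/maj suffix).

Stacked in thirds the chord is G-B-D-F: a dominant seventh chord on G.
G is scale degree 5 in C major, and a dominant seventh chord on that degree is written V7.
With B in the bass the chord is in first inversion, so the figured bass is 65.

V65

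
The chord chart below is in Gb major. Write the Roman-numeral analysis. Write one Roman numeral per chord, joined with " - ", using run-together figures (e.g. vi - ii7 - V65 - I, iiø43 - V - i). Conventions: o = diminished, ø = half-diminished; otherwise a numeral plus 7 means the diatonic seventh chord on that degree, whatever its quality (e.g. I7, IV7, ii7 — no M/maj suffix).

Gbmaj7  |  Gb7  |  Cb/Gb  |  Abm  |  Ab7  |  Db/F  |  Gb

I7 - V7/IV - IV64 - ii - V7/V - V6 - I

Gbmaj7: major seventh chord on Gb = scale degree 1 → I7.
Gb7 is the secondary dominant of IV (dominant seventh chord on Gb): V7/IV.
Cb/Gb: major triad on Cb = scale degree 4 → IV64.
Abm: root Ab is the supertonic; minor triad there is ii.
Ab7: a dominant seventh chord on Ab, the applied dominant of V → V7/V.
Db/F: major triad on Db = scale degree 5 → V6.
Gb: major triad on Gb = scale degree 1 → I.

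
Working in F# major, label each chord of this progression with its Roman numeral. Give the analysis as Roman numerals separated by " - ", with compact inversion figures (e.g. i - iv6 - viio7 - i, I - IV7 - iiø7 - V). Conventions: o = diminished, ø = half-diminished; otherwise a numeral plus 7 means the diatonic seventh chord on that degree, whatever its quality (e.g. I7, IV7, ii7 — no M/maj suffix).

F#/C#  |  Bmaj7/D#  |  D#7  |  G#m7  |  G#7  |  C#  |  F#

F#/C#: major triad on F# = scale degree 1 → I64.
Bmaj7/D#: root B is the subdominant; major seventh chord there is IV65.
D#7 is the secondary dominant of ii (dominant seventh chord on D#): V7/ii.
G#m7 has root G#, degree 2 in F# major, so ii7.
G#7: a dominant seventh chord on G#, the applied dominant of V → V7/V.
C# has root C#, degree 5 in F# major, so V.
F# has root F#, degree 1 in F# major, so I.

I64 - IV65 - V7/ii - ii7 - V7/V - V - I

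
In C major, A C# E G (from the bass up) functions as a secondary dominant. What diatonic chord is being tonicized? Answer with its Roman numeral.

The chord is a dominant seventh chord on A.
A dominant resolves down a perfect fifth: A → D. In C major, D is scale degree 2, i.e. ii.

ii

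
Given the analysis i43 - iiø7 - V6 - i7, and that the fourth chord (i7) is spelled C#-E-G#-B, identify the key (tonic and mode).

C# minor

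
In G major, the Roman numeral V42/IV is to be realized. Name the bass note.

The applied chord V42/IV is rooted on G: G-B-D-F.
The figure 42 means third inversion — the seventh is in the bass.

F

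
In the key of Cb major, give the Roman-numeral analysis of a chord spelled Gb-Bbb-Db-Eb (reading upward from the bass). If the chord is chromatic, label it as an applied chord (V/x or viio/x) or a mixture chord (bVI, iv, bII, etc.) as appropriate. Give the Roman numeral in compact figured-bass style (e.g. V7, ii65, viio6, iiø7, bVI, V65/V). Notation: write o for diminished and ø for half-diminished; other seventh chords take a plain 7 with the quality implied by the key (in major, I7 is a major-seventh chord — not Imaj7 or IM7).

viiø65/IV

Stacked in thirds the chord is Eb-Gb-Bbb-Db: a half-diminished seventh chord on Eb.
Eb sits a half step below Fb (IV in Cb major); a diminished chord there is the applied leading-tone chord of IV.
With Gb in the bass the chord is in first inversion, so the figured bass is 65.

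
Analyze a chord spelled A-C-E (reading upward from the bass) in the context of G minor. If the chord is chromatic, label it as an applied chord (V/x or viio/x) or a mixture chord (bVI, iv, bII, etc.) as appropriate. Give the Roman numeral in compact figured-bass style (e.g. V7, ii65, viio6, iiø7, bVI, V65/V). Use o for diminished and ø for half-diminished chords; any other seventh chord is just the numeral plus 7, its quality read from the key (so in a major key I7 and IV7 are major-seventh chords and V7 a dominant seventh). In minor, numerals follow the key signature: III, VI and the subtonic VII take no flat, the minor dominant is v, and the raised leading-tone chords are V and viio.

ii

Stacked in thirds the chord is A-C-E: a minor triad on A.
A is the second degree of G minor. This is the minor supertonic, borrowed from the parallel major (the Dorian ii).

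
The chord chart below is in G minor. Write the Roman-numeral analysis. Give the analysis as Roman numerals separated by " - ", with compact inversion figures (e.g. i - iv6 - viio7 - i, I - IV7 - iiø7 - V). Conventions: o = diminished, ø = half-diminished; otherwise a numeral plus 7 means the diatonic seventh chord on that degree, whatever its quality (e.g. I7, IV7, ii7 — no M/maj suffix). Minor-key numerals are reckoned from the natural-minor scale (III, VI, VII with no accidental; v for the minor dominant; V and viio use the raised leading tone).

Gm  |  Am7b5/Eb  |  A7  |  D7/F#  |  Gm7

Gm: minor triad on G = scale degree 1 → i.
Am7b5/Eb: root A is the supertonic; half-diminished seventh chord there is iiø43.
A7 is the secondary dominant of V (dominant seventh chord on A): V7/V.
D7/F# has root D, degree 5 in G minor, so V65.
Gm7: root G is the tonic; minor seventh chord there is i7.

i - iiø43 - V7/V - V65 - i7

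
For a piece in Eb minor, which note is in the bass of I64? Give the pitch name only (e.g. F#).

I in Eb minor has root Eb; the chord is Eb-G-Bb.
The figure 64 means second inversion — the fifth is in the bass.

Bb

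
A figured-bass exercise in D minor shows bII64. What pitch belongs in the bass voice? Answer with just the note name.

Bb

bII in D minor has root Eb; the chord is Eb-G-Bb.
The figure 64 means second inversion — the fifth is in the bass.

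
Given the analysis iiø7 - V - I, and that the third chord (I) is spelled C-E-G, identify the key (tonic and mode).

C major

I is given as C-E-G — a major triad with root C.
If C is scale degree 1 and the mode makes that degree carry a major triad, the tonic is C and the mode is major.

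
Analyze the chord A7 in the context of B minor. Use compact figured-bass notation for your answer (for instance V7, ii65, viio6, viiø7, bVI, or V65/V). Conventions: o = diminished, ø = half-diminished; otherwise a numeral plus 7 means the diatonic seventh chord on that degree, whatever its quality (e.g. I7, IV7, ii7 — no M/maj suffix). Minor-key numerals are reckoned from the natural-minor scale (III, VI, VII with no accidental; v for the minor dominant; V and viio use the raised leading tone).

VII7

Stacked in thirds the chord is A-C#-E-G: a dominant seventh chord on A.
In B minor, A is the subtonic; the diatonic dominant seventh chord there is VII7.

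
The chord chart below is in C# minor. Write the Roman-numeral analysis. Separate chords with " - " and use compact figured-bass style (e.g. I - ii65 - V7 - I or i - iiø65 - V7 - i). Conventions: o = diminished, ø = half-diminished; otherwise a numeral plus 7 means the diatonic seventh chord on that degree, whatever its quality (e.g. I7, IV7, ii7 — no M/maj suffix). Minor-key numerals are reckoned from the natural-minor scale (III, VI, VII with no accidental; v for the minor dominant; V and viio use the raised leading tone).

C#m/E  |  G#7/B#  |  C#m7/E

C#m/E has root C#, degree 1 in C# minor, so i6.
G#7/B#: root G# is the dominant; dominant seventh chord there is V65.
C#m7/E: root C# is the tonic; minor seventh chord there is i65.

i6 - V65 - i65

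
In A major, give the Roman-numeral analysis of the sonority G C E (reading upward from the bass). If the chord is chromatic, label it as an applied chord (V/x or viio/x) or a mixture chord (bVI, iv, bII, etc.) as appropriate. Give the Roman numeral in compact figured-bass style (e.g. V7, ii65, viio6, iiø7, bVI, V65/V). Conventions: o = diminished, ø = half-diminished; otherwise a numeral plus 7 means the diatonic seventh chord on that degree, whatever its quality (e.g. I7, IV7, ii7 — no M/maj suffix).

bIII64

The pitches C-E-G form a major triad rooted on C.
C is the lowered third degree of A major (diatonic 3 would be C#). This is a major triad on the lowered third degree, borrowed from the parallel minor.
With G in the bass the chord is in second inversion, so the figured bass is 64.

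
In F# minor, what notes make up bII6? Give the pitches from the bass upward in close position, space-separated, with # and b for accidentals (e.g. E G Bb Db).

Scale degree 2 in F# minor is G#; lowering it a half step gives G. bII6 is the Neapolitan sixth — a major triad on the lowered second degree, here in its customary first inversion.
So the chord is G-B-D.
With the 6 figure the chord is in first inversion; from the bass B upward in close position it reads B-D-G.

B D G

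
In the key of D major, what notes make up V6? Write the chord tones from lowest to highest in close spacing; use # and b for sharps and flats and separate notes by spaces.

C# E A

The numeral's case and figure indicate a major triad. In D major its root, scale degree 5, is A.
That chord is spelled A-C#-E.
The figured bass 6 indicates first inversion, placing the third (C#) in the bass: C#-E-A.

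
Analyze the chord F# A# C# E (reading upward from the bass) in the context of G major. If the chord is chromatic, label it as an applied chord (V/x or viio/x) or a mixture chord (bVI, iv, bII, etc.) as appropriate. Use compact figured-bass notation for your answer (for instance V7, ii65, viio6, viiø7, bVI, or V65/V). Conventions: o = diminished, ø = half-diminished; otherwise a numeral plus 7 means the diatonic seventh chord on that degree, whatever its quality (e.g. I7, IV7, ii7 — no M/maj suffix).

The pitches F#-A#-C#-E form a dominant seventh chord rooted on F#.
F# is not a diatonic chord root with this quality in G major, but it lies a perfect fifth above B (iii), so the chord functions as an applied dominant of iii.

V7/iii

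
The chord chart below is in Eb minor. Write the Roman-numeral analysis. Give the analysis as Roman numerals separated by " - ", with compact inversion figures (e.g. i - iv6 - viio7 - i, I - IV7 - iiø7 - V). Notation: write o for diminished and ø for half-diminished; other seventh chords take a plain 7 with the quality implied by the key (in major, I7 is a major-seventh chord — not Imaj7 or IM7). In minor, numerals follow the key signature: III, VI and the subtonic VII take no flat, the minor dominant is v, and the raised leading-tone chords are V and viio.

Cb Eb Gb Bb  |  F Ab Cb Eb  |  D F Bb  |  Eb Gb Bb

Cb-Eb-Gb-Bb has root Cb, degree 6 in Eb minor, so VI7.
F-Ab-Cb-Eb has root F, degree 2 in Eb minor, so iiø7.
D-F-Bb has root Bb, degree 5 in Eb minor, so V6.
Eb-Gb-Bb: minor triad on Eb = scale degree 1 → i.

VI7 - iiø7 - V6 - i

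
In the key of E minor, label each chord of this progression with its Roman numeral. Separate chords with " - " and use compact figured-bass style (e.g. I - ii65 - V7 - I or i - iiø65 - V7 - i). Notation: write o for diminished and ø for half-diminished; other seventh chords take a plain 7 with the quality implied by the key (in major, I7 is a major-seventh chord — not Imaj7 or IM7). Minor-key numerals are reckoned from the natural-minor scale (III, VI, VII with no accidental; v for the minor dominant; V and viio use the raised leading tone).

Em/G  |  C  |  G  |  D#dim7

i6 - VI - III - viio7

Em/G: minor triad on E = scale degree 1 → i6.
C: major triad on C = scale degree 6 → VI.
G: root G is the mediant; major triad there is III.
D#dim7: root D# is the leading tone; fully diminished seventh chord there is viio7.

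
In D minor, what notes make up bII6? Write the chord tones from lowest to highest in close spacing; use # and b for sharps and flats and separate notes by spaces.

bII6 is the Neapolitan sixth — a major triad on the lowered second degree, here in its customary first inversion. In D minor that root is Eb.
So the chord is Eb-G-Bb.
With the 6 figure the chord is in first inversion; from the bass G upward in close position it reads G-Bb-Eb.

G Bb Eb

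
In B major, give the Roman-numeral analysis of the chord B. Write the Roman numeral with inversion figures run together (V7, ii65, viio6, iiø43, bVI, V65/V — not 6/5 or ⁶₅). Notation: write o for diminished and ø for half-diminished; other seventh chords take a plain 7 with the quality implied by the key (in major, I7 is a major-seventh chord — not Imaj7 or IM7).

Stacked in thirds the chord is B-D#-F#: a major triad on B.
In B major, B is the tonic; the diatonic major triad there is I.

I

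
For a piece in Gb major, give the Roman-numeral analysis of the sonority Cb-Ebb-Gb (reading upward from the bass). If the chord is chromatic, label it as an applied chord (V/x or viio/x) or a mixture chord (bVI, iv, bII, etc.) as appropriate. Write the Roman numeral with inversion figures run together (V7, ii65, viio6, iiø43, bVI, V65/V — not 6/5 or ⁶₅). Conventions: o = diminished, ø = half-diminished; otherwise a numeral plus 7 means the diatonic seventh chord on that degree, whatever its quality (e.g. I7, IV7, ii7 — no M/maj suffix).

iv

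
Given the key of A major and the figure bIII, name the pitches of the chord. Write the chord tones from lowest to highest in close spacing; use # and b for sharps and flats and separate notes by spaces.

C E G

Scale degree 3 in A major is C#; lowering it a half step gives C. bIII is a major triad on the lowered third degree, borrowed from the parallel minor.
So the chord is C-E-G, a major triad.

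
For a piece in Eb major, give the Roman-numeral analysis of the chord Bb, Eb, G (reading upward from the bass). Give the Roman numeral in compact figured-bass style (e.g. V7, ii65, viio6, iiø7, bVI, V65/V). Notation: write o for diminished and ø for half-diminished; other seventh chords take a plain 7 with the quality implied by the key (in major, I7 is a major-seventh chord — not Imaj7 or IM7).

The pitches Eb-G-Bb form a major triad rooted on Eb.
Eb is scale degree 1 in Eb major, and a major triad on that degree is written I.
With Bb in the bass the chord is in second inversion, so the figured bass is 64.

I64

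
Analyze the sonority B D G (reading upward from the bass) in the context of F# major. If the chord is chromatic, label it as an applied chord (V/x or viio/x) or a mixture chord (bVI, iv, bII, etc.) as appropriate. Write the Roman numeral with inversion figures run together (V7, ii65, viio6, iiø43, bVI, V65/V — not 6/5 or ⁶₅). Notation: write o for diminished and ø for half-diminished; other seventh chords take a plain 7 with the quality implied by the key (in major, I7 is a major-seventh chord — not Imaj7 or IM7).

bII6

Stacked in thirds the chord is G-B-D: a major triad on G.
G is the lowered second degree of F# major (diatonic 2 would be G#). This is the Neapolitan sixth — a major triad on the lowered second degree, here in its customary first inversion.
With B in the bass the chord is in first inversion, so the figured bass is 6.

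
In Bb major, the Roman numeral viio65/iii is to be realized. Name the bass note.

E

The applied chord viio65/iii is rooted on C#: C#-E-G-Bb.
The figure 65 means first inversion — the third is in the bass.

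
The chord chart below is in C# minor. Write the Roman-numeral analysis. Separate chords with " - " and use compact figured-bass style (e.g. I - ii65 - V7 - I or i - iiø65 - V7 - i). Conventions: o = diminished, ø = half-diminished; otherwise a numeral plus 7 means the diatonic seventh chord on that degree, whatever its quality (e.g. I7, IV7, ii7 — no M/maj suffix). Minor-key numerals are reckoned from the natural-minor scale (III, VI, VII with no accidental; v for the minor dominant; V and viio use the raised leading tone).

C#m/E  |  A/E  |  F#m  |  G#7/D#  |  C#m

i6 - VI64 - iv - V43 - i

C#m/E has root C#, degree 1 in C# minor, so i6.
A/E: major triad on A = scale degree 6 → VI64.
F#m: minor triad on F# = scale degree 4 → iv.
G#7/D#: root G# is the dominant; dominant seventh chord there is V43.
C#m: minor triad on C# = scale degree 1 → i.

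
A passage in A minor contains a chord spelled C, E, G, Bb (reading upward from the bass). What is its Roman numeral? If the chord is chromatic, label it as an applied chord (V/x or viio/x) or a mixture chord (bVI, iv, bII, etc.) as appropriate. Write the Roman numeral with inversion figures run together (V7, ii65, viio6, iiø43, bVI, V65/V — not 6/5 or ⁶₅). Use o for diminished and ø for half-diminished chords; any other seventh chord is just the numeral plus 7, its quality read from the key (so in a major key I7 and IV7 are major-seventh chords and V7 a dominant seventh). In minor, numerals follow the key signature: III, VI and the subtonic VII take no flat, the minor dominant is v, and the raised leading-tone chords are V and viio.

V7/VI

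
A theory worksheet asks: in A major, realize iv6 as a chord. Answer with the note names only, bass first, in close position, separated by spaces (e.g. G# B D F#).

Scale degree 4 in A major is D; here the chord built on it is altered to a minor triad. iv6 is the minor subdominant, borrowed from the parallel minor.
So the chord is D-F-A, a minor triad.
The figured bass 6 indicates first inversion, placing the third (F) in the bass: F-A-D.

F A D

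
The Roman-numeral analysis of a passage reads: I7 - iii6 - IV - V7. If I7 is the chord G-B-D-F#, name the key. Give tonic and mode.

G major

The anchor chord is a major seventh chord on G, labeled I7.
If G is scale degree 1 and the mode makes that degree carry a major seventh chord, the tonic is G and the mode is major.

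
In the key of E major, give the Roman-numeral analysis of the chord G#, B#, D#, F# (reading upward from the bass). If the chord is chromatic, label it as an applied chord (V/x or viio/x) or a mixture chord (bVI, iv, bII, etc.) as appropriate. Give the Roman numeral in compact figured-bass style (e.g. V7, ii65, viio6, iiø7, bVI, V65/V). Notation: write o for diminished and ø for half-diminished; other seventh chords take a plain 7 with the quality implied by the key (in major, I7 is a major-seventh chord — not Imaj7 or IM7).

V7/vi

Stacked in thirds the chord is G#-B#-D#-F#: a dominant seventh chord on G#.
G# is not a diatonic chord root with this quality in E major, but it lies a perfect fifth above C# (vi), so the chord functions as an applied dominant of vi.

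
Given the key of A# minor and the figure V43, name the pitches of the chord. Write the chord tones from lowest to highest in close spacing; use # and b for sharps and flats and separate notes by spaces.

B# D# E# G##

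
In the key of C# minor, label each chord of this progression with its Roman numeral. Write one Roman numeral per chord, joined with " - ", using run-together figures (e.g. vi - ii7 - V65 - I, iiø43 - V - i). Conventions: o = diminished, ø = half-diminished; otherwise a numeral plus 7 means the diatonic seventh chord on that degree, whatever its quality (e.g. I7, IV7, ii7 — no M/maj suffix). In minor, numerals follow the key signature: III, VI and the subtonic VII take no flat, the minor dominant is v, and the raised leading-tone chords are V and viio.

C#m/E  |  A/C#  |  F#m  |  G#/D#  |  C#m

C#m/E has root C#, degree 1 in C# minor, so i6.
A/C#: major triad on A = scale degree 6 → VI6.
F#m has root F#, degree 4 in C# minor, so iv.
G#/D#: root G# is the dominant; major triad there is V64.
C#m has root C#, degree 1 in C# minor, so i.

i6 - VI6 - iv - V64 - i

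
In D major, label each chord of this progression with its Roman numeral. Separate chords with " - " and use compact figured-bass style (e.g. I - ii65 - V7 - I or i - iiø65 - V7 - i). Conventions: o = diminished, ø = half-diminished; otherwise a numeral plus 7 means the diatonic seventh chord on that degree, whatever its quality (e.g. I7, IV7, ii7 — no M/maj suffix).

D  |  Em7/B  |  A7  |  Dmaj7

I - ii43 - V7 - I7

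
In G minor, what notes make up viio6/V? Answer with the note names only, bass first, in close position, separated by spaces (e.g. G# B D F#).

E G C#

viio6/V is a secondary leading-tone chord. The target V is D in G minor; the applied chord is rooted a semitone below, on C#.
Building a diminished triad on C# gives C#-E-G.
The figured bass 6 indicates first inversion, placing the third (E) in the bass: E-G-C#.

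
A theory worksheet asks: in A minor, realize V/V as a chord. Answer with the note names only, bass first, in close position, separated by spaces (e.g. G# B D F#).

V/V is a secondary dominant — the dominant triad of V. V in A minor is E, so the applied chord's root is B, a perfect fifth above.
Building a major triad on B gives B-D#-F#.

B D# F#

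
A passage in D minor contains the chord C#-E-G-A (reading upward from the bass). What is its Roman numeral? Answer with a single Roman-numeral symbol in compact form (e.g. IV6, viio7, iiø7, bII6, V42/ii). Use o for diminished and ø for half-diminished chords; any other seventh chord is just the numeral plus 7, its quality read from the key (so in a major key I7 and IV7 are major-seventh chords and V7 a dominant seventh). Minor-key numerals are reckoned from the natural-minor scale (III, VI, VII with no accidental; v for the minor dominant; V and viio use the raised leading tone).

Stacked in thirds the chord is A-C#-E-G: a dominant seventh chord on A.
In D minor, A is the dominant; the diatonic dominant seventh chord there is V7.
With C# in the bass the chord is in first inversion, so the figured bass is 65.

V65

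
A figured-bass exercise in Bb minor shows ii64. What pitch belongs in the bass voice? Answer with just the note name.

G

ii in Bb minor has root C; the chord is C-Eb-G.
The figure 64 means second inversion — the fifth is in the bass.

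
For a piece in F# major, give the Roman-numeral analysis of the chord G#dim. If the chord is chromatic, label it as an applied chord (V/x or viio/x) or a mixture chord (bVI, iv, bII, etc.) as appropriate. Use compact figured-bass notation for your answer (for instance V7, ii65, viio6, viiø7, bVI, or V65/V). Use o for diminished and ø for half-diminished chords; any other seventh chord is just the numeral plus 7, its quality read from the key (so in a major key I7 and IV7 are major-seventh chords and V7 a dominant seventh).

iio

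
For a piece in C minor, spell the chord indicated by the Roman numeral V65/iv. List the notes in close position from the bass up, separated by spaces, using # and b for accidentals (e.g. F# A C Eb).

E G Bb C

V65/iv is a secondary dominant — the dominant seventh of iv. iv in C minor is F, so the applied chord's root is C, a perfect fifth above.
Building a dominant seventh chord on C gives C-E-G-Bb.
With the 65 figure the chord is in first inversion; from the bass E upward in close position it reads E-G-Bb-C.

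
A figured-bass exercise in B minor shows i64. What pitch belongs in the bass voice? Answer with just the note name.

i in B minor has root B; the chord is B-D-F#.
The figure 64 means second inversion — the fifth is in the bass.

F#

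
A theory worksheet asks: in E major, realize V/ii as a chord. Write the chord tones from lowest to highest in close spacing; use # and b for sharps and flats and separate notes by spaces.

V/ii is a secondary dominant — the dominant triad of ii. ii in E major is F#, so the applied chord's root is C#, a perfect fifth above.
Building a major triad on C# gives C#-E#-G#.

C# E# G#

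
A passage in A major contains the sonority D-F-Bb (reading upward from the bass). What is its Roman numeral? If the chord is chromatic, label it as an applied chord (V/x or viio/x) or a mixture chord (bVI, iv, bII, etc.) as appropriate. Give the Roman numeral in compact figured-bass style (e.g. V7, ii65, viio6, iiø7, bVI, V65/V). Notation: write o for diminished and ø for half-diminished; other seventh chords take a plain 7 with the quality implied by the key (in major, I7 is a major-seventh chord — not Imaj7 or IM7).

bII6

The pitches Bb-D-F form a major triad rooted on Bb.
Bb is the lowered second degree of A major (diatonic 2 would be B). This is the Neapolitan sixth — a major triad on the lowered second degree, here in its customary first inversion.
With D in the bass the chord is in first inversion, so the figured bass is 6.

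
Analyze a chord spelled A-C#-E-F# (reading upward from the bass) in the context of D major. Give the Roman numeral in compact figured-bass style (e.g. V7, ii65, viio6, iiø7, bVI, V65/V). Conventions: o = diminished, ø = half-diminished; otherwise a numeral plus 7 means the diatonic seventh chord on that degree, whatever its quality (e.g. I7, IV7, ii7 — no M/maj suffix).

The pitches F#-A-C#-E form a minor seventh chord rooted on F#.
F# is scale degree 3 in D major, and a minor seventh chord on that degree is written iii7.
With A in the bass the chord is in first inversion, so the figured bass is 65.

iii65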